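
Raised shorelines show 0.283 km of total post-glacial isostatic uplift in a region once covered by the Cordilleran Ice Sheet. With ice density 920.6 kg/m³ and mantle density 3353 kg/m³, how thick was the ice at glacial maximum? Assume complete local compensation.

u = t ρ_ice/ρ_m → t = u ρ_m/ρ_ice = 0.283 km × 3353/920.6 = 1.03 km.

1.03 km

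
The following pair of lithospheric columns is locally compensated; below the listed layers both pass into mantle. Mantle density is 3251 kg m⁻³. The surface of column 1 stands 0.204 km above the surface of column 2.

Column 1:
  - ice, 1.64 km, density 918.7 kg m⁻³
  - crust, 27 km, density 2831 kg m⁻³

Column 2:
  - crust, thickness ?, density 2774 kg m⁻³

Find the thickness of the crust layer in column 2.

Take the compensation level at the base of the deeper column (depth z_c below the surface of column 1) and equate Σ ρ_i t_i down to z_c; mantle fills any gap and the z_c terms cancel.
Column 1: 1.64×918.7 + 27×2831 + (z_c − 28.64)×3251
Column 2: 0.204×0 + x×2774 + (z_c − 0.204 − 0 − x)×3251
The z_c×3251 term appears on both sides and cancels. Collect the known terms of each column as K = Σ(ρt)_known − 3251 × (depth of known layers): K_1 = 77943.668 − 3251×28.64 = −15164.972; K_2 = 0 − 3251×(0.204 + 0) = −663.204.
Balance: K_1 = K_2 − x×(3251 − 2774), so x = (K_2 − K_1)/(3251 − 2774) = 14501.8/477 = 30.4 km.

30.4 km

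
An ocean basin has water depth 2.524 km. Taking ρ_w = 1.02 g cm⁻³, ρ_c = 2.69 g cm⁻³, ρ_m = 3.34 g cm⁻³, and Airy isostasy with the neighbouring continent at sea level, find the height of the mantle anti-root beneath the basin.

Equating mass per unit area of the two columns: replacing crust with seawater at the top is compensated by replacing crust with mantle at the base: d (ρ_c − ρ_w) = a (ρ_m − ρ_c).
a = d (ρ_c − ρ_w)/(ρ_m − ρ_c) = 2.524 km × 1.67/0.65 = 6.48 km.

6.48 km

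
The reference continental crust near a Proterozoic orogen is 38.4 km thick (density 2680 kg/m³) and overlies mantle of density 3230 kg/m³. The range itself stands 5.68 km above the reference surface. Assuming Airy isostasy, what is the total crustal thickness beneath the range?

Root depth r = h ρ_c / (ρ_m − ρ_c) = 5.68 km × 2680 / 550 = 27.68 km.
Total thickness = T + h + r = 38.4 km + 5.68 km + 27.68 km = 71.8 km.

71.8 km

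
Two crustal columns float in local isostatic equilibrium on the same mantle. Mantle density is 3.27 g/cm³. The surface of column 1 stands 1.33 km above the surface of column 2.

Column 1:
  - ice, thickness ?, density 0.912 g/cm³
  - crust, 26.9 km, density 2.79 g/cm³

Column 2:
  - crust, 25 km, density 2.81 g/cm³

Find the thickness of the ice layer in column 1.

1.25 km

Take the compensation level at the base of the deeper column (depth z_c below the surface of column 1) and equate Σ ρ_i t_i down to z_c; mantle fills any gap and the z_c terms cancel.
Column 1: x×0.912 + 26.9×2.79 + (z_c − 26.9 − x)×3.27
Column 2: 1.33×0 + 25×2.81 + (z_c − 1.33 − 25)×3.27
The z_c×3.27 term appears on both sides and cancels. Collect the known terms of each column as K = Σ(ρt)_known − 3.27 × (depth of known layers): K_1 = 75.051 − 3.27×26.9 = −12.912; K_2 = 70.25 − 3.27×(1.33 + 25) = −15.8491.
Balance: K_1 − x×(3.27 − 0.912) = K_2, so x = (K_1 − K_2)/(3.27 − 0.912) = 2.9371/2.358 = 1.25 km.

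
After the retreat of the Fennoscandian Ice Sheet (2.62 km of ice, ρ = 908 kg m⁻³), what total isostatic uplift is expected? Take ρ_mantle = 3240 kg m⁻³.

Removing the load lets mantle flow back in; uplift u satisfies ρ_ice t = ρ_m u.
u = t ρ_ice/ρ_m = 2.62 km × 908/3240 = 0.734 km.

0.734 km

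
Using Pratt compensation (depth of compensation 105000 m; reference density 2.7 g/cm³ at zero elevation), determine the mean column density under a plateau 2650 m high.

2.63 g/cm³

Pratt balance: ρ_ref D = ρ (D + h).
ρ = ρ_ref D/(D + h) = 2.7 × 105000 m/(105000 m + 2650 m) = 2.63 g/cm³.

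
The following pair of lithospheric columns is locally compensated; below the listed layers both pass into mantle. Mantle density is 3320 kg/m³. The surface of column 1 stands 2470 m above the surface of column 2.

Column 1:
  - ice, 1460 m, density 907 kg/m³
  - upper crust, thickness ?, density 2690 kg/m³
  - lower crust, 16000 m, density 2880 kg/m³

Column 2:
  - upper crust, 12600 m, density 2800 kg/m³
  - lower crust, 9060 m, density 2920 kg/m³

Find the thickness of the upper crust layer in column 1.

Take the compensation level at the base of the deeper column (depth z_c below the surface of column 1) and equate Σ ρ_i t_i down to z_c; mantle fills any gap and the z_c terms cancel.
Column 1: 1460×907 + x×2690 + 16000×2880 + (z_c − 17460 − x)×3320
Column 2: 2470×0 + 12600×2800 + 9060×2920 + (z_c − 2470 − 21660)×3320
The z_c×3320 term appears on both sides and cancels. Collect the known terms of each column as K = Σ(ρt)_known − 3320 × (depth of known layers): K_1 = 47404220 − 3320×17460 = −10562980; K_2 = 61735200 − 3320×(2470 + 21660) = −18376400.
Balance: K_1 − x×(3320 − 2690) = K_2, so x = (K_1 − K_2)/(3320 − 2690) = 7813420/630 = 12400 m.

12400 m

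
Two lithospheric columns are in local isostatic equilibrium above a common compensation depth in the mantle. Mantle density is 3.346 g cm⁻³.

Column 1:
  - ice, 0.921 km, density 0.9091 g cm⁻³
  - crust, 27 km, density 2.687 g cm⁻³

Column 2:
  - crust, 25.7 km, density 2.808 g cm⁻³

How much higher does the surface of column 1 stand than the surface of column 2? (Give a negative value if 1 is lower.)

For any compensation level in the mantle, the mantle terms cancel and isostasy reduces to e = (Σt_1 − Σt_2) − (Σ(ρt)_1 − Σ(ρt)_2) / ρ_m.
Σt_1 = 27.921 km; Σt_2 = 25.7 km; Σ(ρt)_1 = 73.3862811; Σ(ρt)_2 = 72.1656 (in km·g cm⁻³).
e = (27.921 − 25.7) − (73.3862811 − 72.1656) / 3.346 = 1.86 km.

1.86 km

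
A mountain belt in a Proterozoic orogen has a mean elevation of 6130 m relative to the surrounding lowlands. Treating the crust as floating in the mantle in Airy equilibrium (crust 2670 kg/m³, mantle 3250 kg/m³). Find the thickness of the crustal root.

In Airy isostatic equilibrium: the weight of the topography is balanced by the buoyancy of the root, ρ_c h = (ρ_m − ρ_c) r.
r = h · ρ_c / (ρ_m − ρ_c) = 6130 m × 2670 / (3250 − 2670) = 28200 m.

28200 m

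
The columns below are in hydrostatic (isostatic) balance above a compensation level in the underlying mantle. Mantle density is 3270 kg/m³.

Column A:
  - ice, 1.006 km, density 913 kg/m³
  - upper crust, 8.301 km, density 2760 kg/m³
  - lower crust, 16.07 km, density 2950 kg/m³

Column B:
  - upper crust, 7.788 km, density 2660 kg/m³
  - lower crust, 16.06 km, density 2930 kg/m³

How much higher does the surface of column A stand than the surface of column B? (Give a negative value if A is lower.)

0.47 km

For any compensation level in the mantle, the mantle terms cancel and isostasy reduces to e = (Σt_A − Σt_B) − (Σ(ρt)_A − Σ(ρt)_B) / ρ_m.
Σt_A = 25.377 km; Σt_B = 23.848 km; Σ(ρt)_A = 71235.738; Σ(ρt)_B = 67771.88 (in km·kg/m³).
e = (25.377 − 23.848) − (71235.738 − 67771.88) / 3270 = 0.47 km.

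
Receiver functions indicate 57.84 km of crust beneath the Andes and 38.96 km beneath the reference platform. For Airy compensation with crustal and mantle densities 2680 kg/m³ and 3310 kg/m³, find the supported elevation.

3.59 km

Excess crust Δ = 57.84 km − 38.96 km = 18.88 km, split between elevation h and root r with h + r = Δ.
Airy balance ρ_c h = (ρ_m − ρ_c) r gives r = h ρ_c/(ρ_m − ρ_c), so h (1 + ρ_c/(ρ_m − ρ_c)) = Δ, i.e. h = Δ (ρ_m − ρ_c)/ρ_m.
h = 18.88 km × 630/3310 = 3.59 km.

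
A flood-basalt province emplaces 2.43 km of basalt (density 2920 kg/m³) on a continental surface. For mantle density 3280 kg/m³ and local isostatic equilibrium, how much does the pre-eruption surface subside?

2.16 km

Subaerial loading: s = t ρ_load / ρ_m.
s = 2.43 km × 2920/3280 = 2.16 km.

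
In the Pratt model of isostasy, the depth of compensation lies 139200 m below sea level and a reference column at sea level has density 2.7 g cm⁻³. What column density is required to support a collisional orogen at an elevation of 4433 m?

2.62 g cm⁻³

Pratt balance: ρ_ref D = ρ (D + h).
ρ = ρ_ref D/(D + h) = 2.7 × 139200 m/(139200 m + 4433 m) = 2.62 g cm⁻³.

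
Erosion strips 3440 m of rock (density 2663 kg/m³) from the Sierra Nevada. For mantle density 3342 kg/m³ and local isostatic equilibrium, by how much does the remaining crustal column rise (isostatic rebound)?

2740 m

Unloading: uplift u = e ρ_c/ρ_m = 3440 m × 2663/3342 = 2740 m.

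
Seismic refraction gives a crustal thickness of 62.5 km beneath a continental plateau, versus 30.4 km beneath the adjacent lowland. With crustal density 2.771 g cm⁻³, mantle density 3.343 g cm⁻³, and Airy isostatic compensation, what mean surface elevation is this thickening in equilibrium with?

5.49 km

Excess crust Δ = 62.5 km − 30.4 km = 32.1 km, split between elevation h and root r with h + r = Δ.
Airy balance ρ_c h = (ρ_m − ρ_c) r gives r = h ρ_c/(ρ_m − ρ_c), so h (1 + ρ_c/(ρ_m − ρ_c)) = Δ, i.e. h = Δ (ρ_m − ρ_c)/ρ_m.
h = 32.1 km × 0.572/3.343 = 5.49 km.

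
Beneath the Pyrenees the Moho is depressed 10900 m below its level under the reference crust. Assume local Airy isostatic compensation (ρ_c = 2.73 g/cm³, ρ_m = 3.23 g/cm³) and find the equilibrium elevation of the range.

2000 m

For local isostatic compensation: ρ_c h = (ρ_m − ρ_c) r.
h = r (ρ_m − ρ_c) / ρ_c = 10900 m × (3.23 − 2.73) / 2.73 = 2000 m.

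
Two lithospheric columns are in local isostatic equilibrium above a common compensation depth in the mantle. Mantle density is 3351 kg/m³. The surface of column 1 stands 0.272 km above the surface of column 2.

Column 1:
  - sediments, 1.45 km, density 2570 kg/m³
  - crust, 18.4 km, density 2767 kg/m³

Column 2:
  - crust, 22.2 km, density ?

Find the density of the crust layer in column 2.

Take the compensation level at the base of the deeper column (depth z_c below the surface of column 1) and equate Σ ρ_i t_i down to z_c; mantle fills any gap and the z_c terms cancel.
Column 1: 1.45×2570 + 18.4×2767 + (z_c − 19.85)×3351
Column 2: 0.272×0 + 22.2×ρ + (z_c − 0.272 − 22.2)×3351
The z_c×3351 term appears on both sides and cancels. Collect the known terms of each column as K = Σ(ρt)_known − 3351 × (depth of known layers): K_1 = 54639.3 − 3351×19.85 = −11878.05; K_2 = 0 − 3351×(0.272 + 22.2) = −75303.672.
Balance: K_1 = K_2 + 22.2×ρ, so ρ = (K_1 − K_2)/22.2 = 63425.6/22.2 = 2860 kg/m³.

2860 kg/m³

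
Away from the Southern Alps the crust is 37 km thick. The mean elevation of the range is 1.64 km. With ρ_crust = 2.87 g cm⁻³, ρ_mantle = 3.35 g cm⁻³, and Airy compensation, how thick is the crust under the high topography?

48.4 km

Root depth r = h ρ_c / (ρ_m − ρ_c) = 1.64 km × 2.87 / 0.48 = 9.806 km.
Total thickness = T + h + r = 37 km + 1.64 km + 9.806 km = 48.4 km.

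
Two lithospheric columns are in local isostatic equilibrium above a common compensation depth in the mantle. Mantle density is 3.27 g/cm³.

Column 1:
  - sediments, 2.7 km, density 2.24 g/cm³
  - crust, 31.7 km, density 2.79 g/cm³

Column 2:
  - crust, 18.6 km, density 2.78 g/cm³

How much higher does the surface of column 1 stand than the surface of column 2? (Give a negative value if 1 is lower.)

For any compensation level in the mantle, the mantle terms cancel and isostasy reduces to e = (Σt_1 − Σt_2) − (Σ(ρt)_1 − Σ(ρt)_2) / ρ_m.
Σt_1 = 34.4 km; Σt_2 = 18.6 km; Σ(ρt)_1 = 94.491; Σ(ρt)_2 = 51.708 (in km·g/cm³).
e = (34.4 − 18.6) − (94.491 − 51.708) / 3.27 = 2.72 km.

2.72 km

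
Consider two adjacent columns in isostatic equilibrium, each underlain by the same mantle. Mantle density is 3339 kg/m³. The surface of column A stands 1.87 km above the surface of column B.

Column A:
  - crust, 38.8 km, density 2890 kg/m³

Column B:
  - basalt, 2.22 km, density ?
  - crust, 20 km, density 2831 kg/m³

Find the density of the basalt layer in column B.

2880 kg/m³

Take the compensation level at the base of the deeper column (depth z_c below the surface of column A) and equate Σ ρ_i t_i down to z_c; mantle fills any gap and the z_c terms cancel.
Column A: 38.8×2890 + (z_c − 38.8)×3339
Column B: 1.87×0 + 2.22×ρ + 20×2831 + (z_c − 1.87 − 22.22)×3339
The z_c×3339 term appears on both sides and cancels. Collect the known terms of each column as K = Σ(ρt)_known − 3339 × (depth of known layers): K_A = 112132 − 3339×38.8 = −17421.2; K_B = 56620 − 3339×(1.87 + 22.22) = −23816.51.
Balance: K_A = K_B + 2.22×ρ, so ρ = (K_A − K_B)/2.22 = 6395.31/2.22 = 2880 kg/m³.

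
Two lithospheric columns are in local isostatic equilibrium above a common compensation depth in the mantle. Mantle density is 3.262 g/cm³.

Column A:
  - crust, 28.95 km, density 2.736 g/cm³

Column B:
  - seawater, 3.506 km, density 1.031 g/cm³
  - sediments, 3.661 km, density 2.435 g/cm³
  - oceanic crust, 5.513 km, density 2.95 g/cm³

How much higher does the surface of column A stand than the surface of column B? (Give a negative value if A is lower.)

For any compensation level in the mantle, the mantle terms cancel and isostasy reduces to e = (Σt_A − Σt_B) − (Σ(ρt)_A − Σ(ρt)_B) / ρ_m.
Σt_A = 28.95 km; Σt_B = 12.68 km; Σ(ρt)_A = 79.2072; Σ(ρt)_B = 28.792571 (in km·g/cm³).
e = (28.95 − 12.68) − (79.2072 − 28.792571) / 3.262 = 0.815 km.

0.815 km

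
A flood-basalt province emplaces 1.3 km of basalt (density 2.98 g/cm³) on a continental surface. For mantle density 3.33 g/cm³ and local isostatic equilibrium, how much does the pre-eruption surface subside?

Subaerial loading: s = t ρ_load / ρ_m.
s = 1.3 km × 2.98/3.33 = 1.16 km.

1.16 km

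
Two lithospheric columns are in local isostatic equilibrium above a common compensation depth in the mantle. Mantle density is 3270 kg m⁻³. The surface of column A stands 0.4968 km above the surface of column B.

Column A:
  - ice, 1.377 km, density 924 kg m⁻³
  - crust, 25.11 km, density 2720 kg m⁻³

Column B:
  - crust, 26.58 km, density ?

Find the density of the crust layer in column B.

2690 kg m⁻³

Take the compensation level at the base of the deeper column (depth z_c below the surface of column A) and equate Σ ρ_i t_i down to z_c; mantle fills any gap and the z_c terms cancel.
Column A: 1.377×924 + 25.11×2720 + (z_c − 26.487)×3270
Column B: 0.4968×0 + 26.58×ρ + (z_c − 0.4968 − 26.58)×3270
The z_c×3270 term appears on both sides and cancels. Collect the known terms of each column as K = Σ(ρt)_known − 3270 × (depth of known layers): K_A = 69571.548 − 3270×26.487 = −17040.942; K_B = 0 − 3270×(0.4968 + 26.58) = −88541.136.
Balance: K_A = K_B + 26.58×ρ, so ρ = (K_A − K_B)/26.58 = 71500.2/26.58 = 2690 kg m⁻³.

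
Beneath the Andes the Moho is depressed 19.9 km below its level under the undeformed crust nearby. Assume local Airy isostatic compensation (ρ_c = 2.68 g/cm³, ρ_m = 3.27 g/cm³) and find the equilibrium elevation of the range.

4.38 km

Equating mass per unit area of the two columns: ρ_c h = (ρ_m − ρ_c) r.
h = r (ρ_m − ρ_c) / ρ_c = 19.9 km × (3.27 − 2.68) / 2.68 = 4.38 km.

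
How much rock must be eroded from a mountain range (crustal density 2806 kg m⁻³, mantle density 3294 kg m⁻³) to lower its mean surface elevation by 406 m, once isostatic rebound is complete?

Net drop Δ = e − u = e − e ρ_c/ρ_m = e (ρ_m − ρ_c)/ρ_m.
e = Δ ρ_m/(ρ_m − ρ_c) = 406 m × 3294/488 = 2740 m.

2740 m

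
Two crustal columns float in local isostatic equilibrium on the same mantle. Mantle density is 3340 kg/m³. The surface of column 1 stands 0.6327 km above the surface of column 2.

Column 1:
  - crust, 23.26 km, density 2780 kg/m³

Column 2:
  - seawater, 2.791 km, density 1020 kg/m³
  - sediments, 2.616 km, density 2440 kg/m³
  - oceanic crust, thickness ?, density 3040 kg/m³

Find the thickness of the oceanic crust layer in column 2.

6.94 km

Take the compensation level at the base of the deeper column (depth z_c below the surface of column 1) and equate Σ ρ_i t_i down to z_c; mantle fills any gap and the z_c terms cancel.
Column 1: 23.26×2780 + (z_c − 23.26)×3340
Column 2: 0.6327×0 + 2.791×1020 + 2.616×2440 + x×3040 + (z_c − 0.6327 − 5.407 − x)×3340
The z_c×3340 term appears on both sides and cancels. Collect the known terms of each column as K = Σ(ρt)_known − 3340 × (depth of known layers): K_1 = 64662.8 − 3340×23.26 = −13025.6; K_2 = 9229.86 − 3340×(0.6327 + 5.407) = −10942.738.
Balance: K_1 = K_2 − x×(3340 − 3040), so x = (K_2 − K_1)/(3340 − 3040) = 2082.86/300 = 6.94 km.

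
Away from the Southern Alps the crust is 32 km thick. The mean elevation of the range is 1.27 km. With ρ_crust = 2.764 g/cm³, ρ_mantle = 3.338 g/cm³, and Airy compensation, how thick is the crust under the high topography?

Root depth r = h ρ_c / (ρ_m − ρ_c) = 1.27 km × 2.764 / 0.574 = 6.115 km.
Total thickness = T + h + r = 32 km + 1.27 km + 6.115 km = 39.4 km.

39.4 km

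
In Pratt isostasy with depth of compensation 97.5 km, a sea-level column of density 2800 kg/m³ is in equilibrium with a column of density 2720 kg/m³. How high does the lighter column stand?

2.87 km

ρ_ref D = ρ (D + h) → h = D (ρ_ref − ρ)/ρ.
h = 97.5 km × (2800 − 2720)/2720 = 2.87 km.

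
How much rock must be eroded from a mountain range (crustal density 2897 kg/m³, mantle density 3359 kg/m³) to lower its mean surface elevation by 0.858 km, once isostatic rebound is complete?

6.24 km

Net drop Δ = e − u = e − e ρ_c/ρ_m = e (ρ_m − ρ_c)/ρ_m.
e = Δ ρ_m/(ρ_m − ρ_c) = 0.858 km × 3359/462 = 6.24 km.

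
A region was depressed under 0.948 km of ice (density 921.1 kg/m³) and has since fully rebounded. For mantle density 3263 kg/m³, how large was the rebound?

Removing the load lets mantle flow back in; uplift u satisfies ρ_ice t = ρ_m u.
u = t ρ_ice/ρ_m = 0.948 km × 921.1/3263 = 0.268 km.

0.268 km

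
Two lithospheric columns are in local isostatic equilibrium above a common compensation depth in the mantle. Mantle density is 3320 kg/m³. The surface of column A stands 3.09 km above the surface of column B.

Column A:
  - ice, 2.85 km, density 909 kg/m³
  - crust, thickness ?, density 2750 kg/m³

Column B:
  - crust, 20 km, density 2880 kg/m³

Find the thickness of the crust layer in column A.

Take the compensation level at the base of the deeper column (depth z_c below the surface of column A) and equate Σ ρ_i t_i down to z_c; mantle fills any gap and the z_c terms cancel.
Column A: 2.85×909 + x×2750 + (z_c − 2.85 − x)×3320
Column B: 3.09×0 + 20×2880 + (z_c − 3.09 − 20)×3320
The z_c×3320 term appears on both sides and cancels. Collect the known terms of each column as K = Σ(ρt)_known − 3320 × (depth of known layers): K_A = 2590.65 − 3320×2.85 = −6871.35; K_B = 57600 − 3320×(3.09 + 20) = −19058.8.
Balance: K_A − x×(3320 − 2750) = K_B, so x = (K_A − K_B)/(3320 − 2750) = 12187.5/570 = 21.4 km.

21.4 km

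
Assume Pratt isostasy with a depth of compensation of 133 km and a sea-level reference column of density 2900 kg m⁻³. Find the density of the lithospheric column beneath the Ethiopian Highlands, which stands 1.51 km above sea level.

Pratt balance: ρ_ref D = ρ (D + h).
ρ = ρ_ref D/(D + h) = 2900 × 133 km/(133 km + 1.51 km) = 2870 kg m⁻³.

2870 kg m⁻³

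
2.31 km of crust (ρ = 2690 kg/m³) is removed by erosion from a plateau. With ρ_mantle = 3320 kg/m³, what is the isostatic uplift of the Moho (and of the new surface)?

Unloading: uplift u = e ρ_c/ρ_m = 2.31 km × 2690/3320 = 1.87 km.

1.87 km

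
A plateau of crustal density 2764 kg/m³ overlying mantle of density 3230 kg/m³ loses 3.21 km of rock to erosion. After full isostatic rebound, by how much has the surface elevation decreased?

0.463 km

Rebound u = e ρ_c/ρ_m = 3.21 km × 2764/3230 = 2.747 km.
Net surface drop = e − u = 3.21 km − 2.747 km = e (ρ_m − ρ_c)/ρ_m = 0.463 km.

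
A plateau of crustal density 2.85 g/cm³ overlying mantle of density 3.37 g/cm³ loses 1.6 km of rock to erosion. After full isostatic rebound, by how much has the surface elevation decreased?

Rebound u = e ρ_c/ρ_m = 1.6 km × 2.85/3.37 = 1.353 km.
Net surface drop = e − u = 1.6 km − 1.353 km = e (ρ_m − ρ_c)/ρ_m = 0.247 km.

0.247 km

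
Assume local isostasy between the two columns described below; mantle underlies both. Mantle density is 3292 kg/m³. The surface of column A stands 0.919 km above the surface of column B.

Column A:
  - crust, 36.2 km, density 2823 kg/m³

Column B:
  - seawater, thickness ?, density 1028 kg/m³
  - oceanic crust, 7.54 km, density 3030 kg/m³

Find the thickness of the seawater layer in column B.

Take the compensation level at the base of the deeper column (depth z_c below the surface of column A) and equate Σ ρ_i t_i down to z_c; mantle fills any gap and the z_c terms cancel.
Column A: 36.2×2823 + (z_c − 36.2)×3292
Column B: 0.919×0 + x×1028 + 7.54×3030 + (z_c − 0.919 − 7.54 − x)×3292
The z_c×3292 term appears on both sides and cancels. Collect the known terms of each column as K = Σ(ρt)_known − 3292 × (depth of known layers): K_A = 102192.6 − 3292×36.2 = −16977.8; K_B = 22846.2 − 3292×(0.919 + 7.54) = −5000.828.
Balance: K_A = K_B − x×(3292 − 1028), so x = (K_B − K_A)/(3292 − 1028) = 11977/2264 = 5.29 km.

5.29 km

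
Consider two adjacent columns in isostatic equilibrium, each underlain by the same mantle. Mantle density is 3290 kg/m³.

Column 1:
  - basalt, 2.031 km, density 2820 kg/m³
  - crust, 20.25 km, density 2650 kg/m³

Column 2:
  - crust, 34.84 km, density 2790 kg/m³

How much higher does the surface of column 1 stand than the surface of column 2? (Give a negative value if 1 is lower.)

For any compensation level in the mantle, the mantle terms cancel and isostasy reduces to e = (Σt_1 − Σt_2) − (Σ(ρt)_1 − Σ(ρt)_2) / ρ_m.
Σt_1 = 22.281 km; Σt_2 = 34.84 km; Σ(ρt)_1 = 59389.92; Σ(ρt)_2 = 97203.6 (in km·kg/m³).
e = (22.281 − 34.84) − (59389.92 − 97203.6) / 3290 = −1.07 km.

−1.07 km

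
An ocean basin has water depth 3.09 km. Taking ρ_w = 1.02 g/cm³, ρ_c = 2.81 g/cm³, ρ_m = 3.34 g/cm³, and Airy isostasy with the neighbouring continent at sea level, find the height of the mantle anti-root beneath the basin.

For local isostatic compensation: replacing crust with seawater at the top is compensated by replacing crust with mantle at the base: d (ρ_c − ρ_w) = a (ρ_m − ρ_c).
a = d (ρ_c − ρ_w)/(ρ_m − ρ_c) = 3.09 km × 1.79/0.53 = 10.4 km.

10.4 km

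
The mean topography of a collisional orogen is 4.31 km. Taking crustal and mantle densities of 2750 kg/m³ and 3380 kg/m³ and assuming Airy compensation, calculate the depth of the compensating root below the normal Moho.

18.8 km

Equating mass per unit area of the two columns: the weight of the topography is balanced by the buoyancy of the root, ρ_c h = (ρ_m − ρ_c) r.
r = h · ρ_c / (ρ_m − ρ_c) = 4.31 km × 2750 / (3380 − 2750) = 18.8 km.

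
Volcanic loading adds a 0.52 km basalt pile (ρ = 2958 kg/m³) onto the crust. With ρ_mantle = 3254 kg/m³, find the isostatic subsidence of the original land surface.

0.473 km

Subaerial loading: s = t ρ_load / ρ_m.
s = 0.52 km × 2958/3254 = 0.473 km.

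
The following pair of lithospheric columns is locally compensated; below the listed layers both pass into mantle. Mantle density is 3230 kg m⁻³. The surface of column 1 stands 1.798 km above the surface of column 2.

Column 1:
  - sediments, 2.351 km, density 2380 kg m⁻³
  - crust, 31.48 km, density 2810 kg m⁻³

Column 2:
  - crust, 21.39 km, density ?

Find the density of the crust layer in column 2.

2790 kg m⁻³

Take the compensation level at the base of the deeper column (depth z_c below the surface of column 1) and equate Σ ρ_i t_i down to z_c; mantle fills any gap and the z_c terms cancel.
Column 1: 2.351×2380 + 31.48×2810 + (z_c − 33.831)×3230
Column 2: 1.798×0 + 21.39×ρ + (z_c − 1.798 − 21.39)×3230
The z_c×3230 term appears on both sides and cancels. Collect the known terms of each column as K = Σ(ρt)_known − 3230 × (depth of known layers): K_1 = 94054.18 − 3230×33.831 = −15219.95; K_2 = 0 − 3230×(1.798 + 21.39) = −74897.24.
Balance: K_1 = K_2 + 21.39×ρ, so ρ = (K_1 − K_2)/21.39 = 59677.3/21.39 = 2790 kg m⁻³.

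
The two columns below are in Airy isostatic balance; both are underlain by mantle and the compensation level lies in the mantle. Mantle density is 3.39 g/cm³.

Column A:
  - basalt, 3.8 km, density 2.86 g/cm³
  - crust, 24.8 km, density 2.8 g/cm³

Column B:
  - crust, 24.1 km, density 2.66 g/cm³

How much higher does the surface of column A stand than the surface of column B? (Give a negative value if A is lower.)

−0.279 km

For any compensation level in the mantle, the mantle terms cancel and isostasy reduces to e = (Σt_A − Σt_B) − (Σ(ρt)_A − Σ(ρt)_B) / ρ_m.
Σt_A = 28.6 km; Σt_B = 24.1 km; Σ(ρt)_A = 80.308; Σ(ρt)_B = 64.106 (in km·g/cm³).
e = (28.6 − 24.1) − (80.308 − 64.106) / 3.39 = −0.279 km.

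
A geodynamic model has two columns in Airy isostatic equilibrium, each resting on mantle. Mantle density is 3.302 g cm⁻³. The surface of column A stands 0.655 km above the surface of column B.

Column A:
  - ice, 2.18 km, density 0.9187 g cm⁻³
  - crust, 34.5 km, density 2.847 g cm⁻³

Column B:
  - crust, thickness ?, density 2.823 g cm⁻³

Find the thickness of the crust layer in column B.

Take the compensation level at the base of the deeper column (depth z_c below the surface of column A) and equate Σ ρ_i t_i down to z_c; mantle fills any gap and the z_c terms cancel.
Column A: 2.18×0.9187 + 34.5×2.847 + (z_c − 36.68)×3.302
Column B: 0.655×0 + x×2.823 + (z_c − 0.655 − 0 − x)×3.302
The z_c×3.302 term appears on both sides and cancels. Collect the known terms of each column as K = Σ(ρt)_known − 3.302 × (depth of known layers): K_A = 100.224266 − 3.302×36.68 = −20.893094; K_B = 0 − 3.302×(0.655 + 0) = −2.16281.
Balance: K_A = K_B − x×(3.302 − 2.823), so x = (K_B − K_A)/(3.302 − 2.823) = 18.7303/0.479 = 39.1 km.

39.1 km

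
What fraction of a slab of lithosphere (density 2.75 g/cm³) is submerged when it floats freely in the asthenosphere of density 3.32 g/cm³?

0.828

Submerged fraction = ρ_obj/ρ_fluid = 2.75/3.32 = 0.828.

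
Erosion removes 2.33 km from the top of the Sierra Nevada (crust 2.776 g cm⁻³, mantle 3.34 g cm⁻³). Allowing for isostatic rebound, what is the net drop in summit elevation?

0.393 km

Rebound u = e ρ_c/ρ_m = 2.33 km × 2.776/3.34 = 1.937 km.
Net surface drop = e − u = 2.33 km − 1.937 km = e (ρ_m − ρ_c)/ρ_m = 0.393 km.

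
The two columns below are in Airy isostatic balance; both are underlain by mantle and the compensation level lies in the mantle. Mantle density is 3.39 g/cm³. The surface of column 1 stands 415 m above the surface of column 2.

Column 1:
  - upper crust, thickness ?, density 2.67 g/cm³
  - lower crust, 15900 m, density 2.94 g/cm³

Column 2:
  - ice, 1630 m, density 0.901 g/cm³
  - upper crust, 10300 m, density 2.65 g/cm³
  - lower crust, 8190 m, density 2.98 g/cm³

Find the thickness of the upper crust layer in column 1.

Take the compensation level at the base of the deeper column (depth z_c below the surface of column 1) and equate Σ ρ_i t_i down to z_c; mantle fills any gap and the z_c terms cancel.
Column 1: x×2.67 + 15900×2.94 + (z_c − 15900 − x)×3.39
Column 2: 415×0 + 1630×0.901 + 10300×2.65 + 8190×2.98 + (z_c − 415 − 20120)×3.39
The z_c×3.39 term appears on both sides and cancels. Collect the known terms of each column as K = Σ(ρt)_known − 3.39 × (depth of known layers): K_1 = 46746 − 3.39×15900 = −7155; K_2 = 53169.83 − 3.39×(415 + 20120) = −16443.82.
Balance: K_1 − x×(3.39 − 2.67) = K_2, so x = (K_1 − K_2)/(3.39 − 2.67) = 9288.82/0.72 = 12900 m.

12900 m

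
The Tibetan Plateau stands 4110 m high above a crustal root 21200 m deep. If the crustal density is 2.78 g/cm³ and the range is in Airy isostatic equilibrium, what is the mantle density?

Airy balance: ρ_c h = (ρ_m − ρ_c) r → ρ_m = ρ_c (1 + h/r).
ρ_m = 2.78 × (1 + 4110 m/21200 m) = 3.32 g/cm³.

3.32 g/cm³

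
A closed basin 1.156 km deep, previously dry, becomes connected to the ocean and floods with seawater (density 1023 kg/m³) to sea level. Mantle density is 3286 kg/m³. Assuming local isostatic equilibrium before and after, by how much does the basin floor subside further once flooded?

0.523 km

After flooding the water column is d + s deep. Its weight must equal the weight of mantle displaced by the extra subsidence s: (d + s) ρ_w = s ρ_m.
s = d ρ_w / (ρ_m − ρ_w) = 1.156 km × 1023/(3286 − 1023) = 0.523 km.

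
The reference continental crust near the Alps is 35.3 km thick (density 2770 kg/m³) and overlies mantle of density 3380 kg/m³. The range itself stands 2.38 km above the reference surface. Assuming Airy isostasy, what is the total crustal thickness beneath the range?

Root depth r = h ρ_c / (ρ_m − ρ_c) = 2.38 km × 2770 / 610 = 10.81 km.
Total thickness = T + h + r = 35.3 km + 2.38 km + 10.81 km = 48.5 km.

48.5 km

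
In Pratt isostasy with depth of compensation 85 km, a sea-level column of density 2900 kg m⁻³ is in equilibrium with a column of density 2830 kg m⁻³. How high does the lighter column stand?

ρ_ref D = ρ (D + h) → h = D (ρ_ref − ρ)/ρ.
h = 85 km × (2900 − 2830)/2830 = 2.1 km.

2.1 km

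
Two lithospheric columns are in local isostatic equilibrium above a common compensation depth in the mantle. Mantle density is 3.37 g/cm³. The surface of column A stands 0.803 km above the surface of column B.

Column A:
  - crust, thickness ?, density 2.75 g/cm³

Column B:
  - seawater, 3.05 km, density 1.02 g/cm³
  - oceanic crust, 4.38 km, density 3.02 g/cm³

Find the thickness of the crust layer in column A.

Take the compensation level at the base of the deeper column (depth z_c below the surface of column A) and equate Σ ρ_i t_i down to z_c; mantle fills any gap and the z_c terms cancel.
Column A: x×2.75 + (z_c − 0 − x)×3.37
Column B: 0.803×0 + 3.05×1.02 + 4.38×3.02 + (z_c − 0.803 − 7.43)×3.37
The z_c×3.37 term appears on both sides and cancels. Collect the known terms of each column as K = Σ(ρt)_known − 3.37 × (depth of known layers): K_A = 0 − 3.37×0 = 0; K_B = 16.3386 − 3.37×(0.803 + 7.43) = −11.40661.
Balance: K_A − x×(3.37 − 2.75) = K_B, so x = (K_A − K_B)/(3.37 − 2.75) = 11.4066/0.62 = 18.4 km.

18.4 km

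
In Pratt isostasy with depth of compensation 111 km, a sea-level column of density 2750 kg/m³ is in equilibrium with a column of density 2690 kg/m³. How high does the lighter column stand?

ρ_ref D = ρ (D + h) → h = D (ρ_ref − ρ)/ρ.
h = 111 km × (2750 − 2690)/2690 = 2.48 km.

2.48 km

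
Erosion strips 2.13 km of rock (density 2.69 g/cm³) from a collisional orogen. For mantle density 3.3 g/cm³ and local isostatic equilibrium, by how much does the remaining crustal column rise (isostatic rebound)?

Unloading: uplift u = e ρ_c/ρ_m = 2.13 km × 2.69/3.3 = 1.74 km.

1.74 km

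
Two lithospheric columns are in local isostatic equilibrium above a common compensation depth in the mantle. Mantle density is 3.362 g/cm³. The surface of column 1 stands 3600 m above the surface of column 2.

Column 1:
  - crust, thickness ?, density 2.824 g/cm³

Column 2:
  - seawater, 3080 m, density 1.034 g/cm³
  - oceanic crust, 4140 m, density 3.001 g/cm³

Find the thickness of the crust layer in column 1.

38600 m

Take the compensation level at the base of the deeper column (depth z_c below the surface of column 1) and equate Σ ρ_i t_i down to z_c; mantle fills any gap and the z_c terms cancel.
Column 1: x×2.824 + (z_c − 0 − x)×3.362
Column 2: 3600×0 + 3080×1.034 + 4140×3.001 + (z_c − 3600 − 7220)×3.362
The z_c×3.362 term appears on both sides and cancels. Collect the known terms of each column as K = Σ(ρt)_known − 3.362 × (depth of known layers): K_1 = 0 − 3.362×0 = 0; K_2 = 15608.86 − 3.362×(3600 + 7220) = −20767.98.
Balance: K_1 − x×(3.362 − 2.824) = K_2, so x = (K_1 − K_2)/(3.362 − 2.824) = 20768/0.538 = 38600 m.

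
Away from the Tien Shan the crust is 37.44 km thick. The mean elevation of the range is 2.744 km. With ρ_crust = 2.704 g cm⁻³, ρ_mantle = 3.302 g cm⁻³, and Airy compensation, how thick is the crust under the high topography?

Root depth r = h ρ_c / (ρ_m − ρ_c) = 2.744 km × 2.704 / 0.598 = 12.41 km.
Total thickness = T + h + r = 37.44 km + 2.744 km + 12.41 km = 52.6 km.

52.6 km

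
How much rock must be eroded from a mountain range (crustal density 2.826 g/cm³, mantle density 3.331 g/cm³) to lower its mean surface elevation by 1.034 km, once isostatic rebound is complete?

Net drop Δ = e − u = e − e ρ_c/ρ_m = e (ρ_m − ρ_c)/ρ_m.
e = Δ ρ_m/(ρ_m − ρ_c) = 1.034 km × 3.331/0.505 = 6.82 km.

6.82 km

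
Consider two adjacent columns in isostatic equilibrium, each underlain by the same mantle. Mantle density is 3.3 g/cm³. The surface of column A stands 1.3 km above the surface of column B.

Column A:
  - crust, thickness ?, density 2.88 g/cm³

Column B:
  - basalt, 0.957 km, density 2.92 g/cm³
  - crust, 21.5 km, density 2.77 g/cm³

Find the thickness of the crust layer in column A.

Take the compensation level at the base of the deeper column (depth z_c below the surface of column A) and equate Σ ρ_i t_i down to z_c; mantle fills any gap and the z_c terms cancel.
Column A: x×2.88 + (z_c − 0 − x)×3.3
Column B: 1.3×0 + 0.957×2.92 + 21.5×2.77 + (z_c − 1.3 − 22.457)×3.3
The z_c×3.3 term appears on both sides and cancels. Collect the known terms of each column as K = Σ(ρt)_known − 3.3 × (depth of known layers): K_A = 0 − 3.3×0 = 0; K_B = 62.34944 − 3.3×(1.3 + 22.457) = −16.04866.
Balance: K_A − x×(3.3 − 2.88) = K_B, so x = (K_A − K_B)/(3.3 − 2.88) = 16.0487/0.42 = 38.2 km.

38.2 km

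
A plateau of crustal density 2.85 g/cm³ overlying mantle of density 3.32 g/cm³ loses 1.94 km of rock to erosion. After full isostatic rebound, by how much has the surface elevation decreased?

0.275 km

Rebound u = e ρ_c/ρ_m = 1.94 km × 2.85/3.32 = 1.665 km.
Net surface drop = e − u = 1.94 km − 1.665 km = e (ρ_m − ρ_c)/ρ_m = 0.275 km.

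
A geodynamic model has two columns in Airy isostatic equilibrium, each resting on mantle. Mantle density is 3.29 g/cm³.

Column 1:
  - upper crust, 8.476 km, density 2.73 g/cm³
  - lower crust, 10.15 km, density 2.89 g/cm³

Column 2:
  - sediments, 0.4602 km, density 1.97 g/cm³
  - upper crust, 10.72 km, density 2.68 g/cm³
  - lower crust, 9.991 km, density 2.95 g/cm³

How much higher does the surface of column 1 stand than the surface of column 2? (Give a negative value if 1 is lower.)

−0.528 km

For any compensation level in the mantle, the mantle terms cancel and isostasy reduces to e = (Σt_1 − Σt_2) − (Σ(ρt)_1 − Σ(ρt)_2) / ρ_m.
Σt_1 = 18.626 km; Σt_2 = 21.1712 km; Σ(ρt)_1 = 52.47298; Σ(ρt)_2 = 59.109644 (in km·g/cm³).
e = (18.626 − 21.1712) − (52.47298 − 59.109644) / 3.29 = −0.528 km.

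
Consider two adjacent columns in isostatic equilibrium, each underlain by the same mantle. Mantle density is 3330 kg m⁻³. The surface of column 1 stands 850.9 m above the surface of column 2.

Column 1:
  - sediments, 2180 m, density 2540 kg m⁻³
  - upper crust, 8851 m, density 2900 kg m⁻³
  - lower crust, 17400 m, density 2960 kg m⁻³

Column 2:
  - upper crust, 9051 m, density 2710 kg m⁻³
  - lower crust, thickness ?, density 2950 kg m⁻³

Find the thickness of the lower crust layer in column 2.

9270 m

Take the compensation level at the base of the deeper column (depth z_c below the surface of column 1) and equate Σ ρ_i t_i down to z_c; mantle fills any gap and the z_c terms cancel.
Column 1: 2180×2540 + 8851×2900 + 17400×2960 + (z_c − 28431)×3330
Column 2: 850.9×0 + 9051×2710 + x×2950 + (z_c − 850.9 − 9051 − x)×3330
The z_c×3330 term appears on both sides and cancels. Collect the known terms of each column as K = Σ(ρt)_known − 3330 × (depth of known layers): K_1 = 82709100 − 3330×28431 = −11966130; K_2 = 24528210 − 3330×(850.9 + 9051) = −8445117.
Balance: K_1 = K_2 − x×(3330 − 2950), so x = (K_2 − K_1)/(3330 − 2950) = 3521010/380 = 9270 m.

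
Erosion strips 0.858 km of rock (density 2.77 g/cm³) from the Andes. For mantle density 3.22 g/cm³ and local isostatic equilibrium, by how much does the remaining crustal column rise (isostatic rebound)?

0.738 km

Unloading: uplift u = e ρ_c/ρ_m = 0.858 km × 2.77/3.22 = 0.738 km.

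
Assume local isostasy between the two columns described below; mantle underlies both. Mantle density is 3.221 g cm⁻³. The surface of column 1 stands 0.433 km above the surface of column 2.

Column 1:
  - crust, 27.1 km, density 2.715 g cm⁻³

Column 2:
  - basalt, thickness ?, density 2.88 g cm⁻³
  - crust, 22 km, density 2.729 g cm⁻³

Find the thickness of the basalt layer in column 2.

Take the compensation level at the base of the deeper column (depth z_c below the surface of column 1) and equate Σ ρ_i t_i down to z_c; mantle fills any gap and the z_c terms cancel.
Column 1: 27.1×2.715 + (z_c − 27.1)×3.221
Column 2: 0.433×0 + x×2.88 + 22×2.729 + (z_c − 0.433 − 22 − x)×3.221
The z_c×3.221 term appears on both sides and cancels. Collect the known terms of each column as K = Σ(ρt)_known − 3.221 × (depth of known layers): K_1 = 73.5765 − 3.221×27.1 = −13.7126; K_2 = 60.038 − 3.221×(0.433 + 22) = −12.218693.
Balance: K_1 = K_2 − x×(3.221 − 2.88), so x = (K_2 − K_1)/(3.221 − 2.88) = 1.49391/0.341 = 4.38 km.

4.38 km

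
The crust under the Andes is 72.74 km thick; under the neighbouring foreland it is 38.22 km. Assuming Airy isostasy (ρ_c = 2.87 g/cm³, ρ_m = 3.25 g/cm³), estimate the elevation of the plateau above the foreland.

4.04 km

Excess crust Δ = 72.74 km − 38.22 km = 34.52 km, split between elevation h and root r with h + r = Δ.
Airy balance ρ_c h = (ρ_m − ρ_c) r gives r = h ρ_c/(ρ_m − ρ_c), so h (1 + ρ_c/(ρ_m − ρ_c)) = Δ, i.e. h = Δ (ρ_m − ρ_c)/ρ_m.
h = 34.52 km × 0.38/3.25 = 4.04 km.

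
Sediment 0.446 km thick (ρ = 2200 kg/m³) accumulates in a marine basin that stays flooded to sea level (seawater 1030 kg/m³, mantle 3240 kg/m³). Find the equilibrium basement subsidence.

Submarine loading: the sediment displaces seawater, and the subsidence is in turn flooded, so s (ρ_m − ρ_w) = t (ρ_sed − ρ_w).
s = 0.446 km × (2200 − 1030) / (3240 − 1030) = 0.236 km.

0.236 km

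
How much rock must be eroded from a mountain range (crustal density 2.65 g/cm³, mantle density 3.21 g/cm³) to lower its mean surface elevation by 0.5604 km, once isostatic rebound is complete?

Net drop Δ = e − u = e − e ρ_c/ρ_m = e (ρ_m − ρ_c)/ρ_m.
e = Δ ρ_m/(ρ_m − ρ_c) = 0.5604 km × 3.21/0.56 = 3.21 km.

3.21 km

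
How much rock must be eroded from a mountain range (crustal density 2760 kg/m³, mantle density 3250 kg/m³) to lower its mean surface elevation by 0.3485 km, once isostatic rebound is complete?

2.31 km

Net drop Δ = e − u = e − e ρ_c/ρ_m = e (ρ_m − ρ_c)/ρ_m.
e = Δ ρ_m/(ρ_m − ρ_c) = 0.3485 km × 3250/490 = 2.31 km.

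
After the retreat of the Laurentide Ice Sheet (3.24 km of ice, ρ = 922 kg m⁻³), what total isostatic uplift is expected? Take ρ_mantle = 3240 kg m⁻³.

0.922 km

Removing the load lets mantle flow back in; uplift u satisfies ρ_ice t = ρ_m u.
u = t ρ_ice/ρ_m = 3.24 km × 922/3240 = 0.922 km.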